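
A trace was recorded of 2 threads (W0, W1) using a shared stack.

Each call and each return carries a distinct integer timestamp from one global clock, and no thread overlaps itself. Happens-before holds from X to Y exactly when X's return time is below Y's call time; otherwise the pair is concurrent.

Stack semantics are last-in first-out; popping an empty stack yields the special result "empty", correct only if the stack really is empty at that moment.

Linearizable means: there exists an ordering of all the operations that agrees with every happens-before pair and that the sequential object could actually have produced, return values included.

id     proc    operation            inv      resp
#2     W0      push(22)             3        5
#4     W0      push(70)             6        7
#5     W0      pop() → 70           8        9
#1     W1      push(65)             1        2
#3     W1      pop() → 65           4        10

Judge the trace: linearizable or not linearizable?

one valid linearization: #1, #3, #2, #4, #5
1. #1 push(65), leaving stack <65>
2. #3 pop() → 65, leaving stack <>
3. #2 push(22), leaving stack <22>
4. #4 push(70), leaving stack <22,70>
5. #5 pop() → 70, leaving stack <22>

linearizable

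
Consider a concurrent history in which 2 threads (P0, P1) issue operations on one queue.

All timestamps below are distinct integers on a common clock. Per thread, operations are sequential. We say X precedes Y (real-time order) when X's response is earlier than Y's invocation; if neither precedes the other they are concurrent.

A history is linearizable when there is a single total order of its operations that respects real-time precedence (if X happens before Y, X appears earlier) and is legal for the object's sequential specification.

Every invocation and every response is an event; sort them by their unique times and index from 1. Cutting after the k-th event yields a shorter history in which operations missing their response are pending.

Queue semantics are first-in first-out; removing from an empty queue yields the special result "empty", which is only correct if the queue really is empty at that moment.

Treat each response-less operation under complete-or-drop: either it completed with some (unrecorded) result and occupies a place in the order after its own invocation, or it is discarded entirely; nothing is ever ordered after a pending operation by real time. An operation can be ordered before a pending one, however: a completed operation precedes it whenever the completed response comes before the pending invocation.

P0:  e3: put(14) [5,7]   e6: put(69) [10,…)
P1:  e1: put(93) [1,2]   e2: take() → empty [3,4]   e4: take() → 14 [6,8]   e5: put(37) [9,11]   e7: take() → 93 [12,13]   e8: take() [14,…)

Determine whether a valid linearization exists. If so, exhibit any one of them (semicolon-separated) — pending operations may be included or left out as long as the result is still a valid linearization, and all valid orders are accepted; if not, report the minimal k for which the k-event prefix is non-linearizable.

cut after 3 events: linearizable; cut after 4 events (e2 responds, time 4): not linearizable
a single order respects real time; the 2 completed queue operations fail replay along it
e.g. e1, e2: illegal at step 2, since e2 take() → empty cannot apply there

not linearizable — minimal violating prefix: 4 events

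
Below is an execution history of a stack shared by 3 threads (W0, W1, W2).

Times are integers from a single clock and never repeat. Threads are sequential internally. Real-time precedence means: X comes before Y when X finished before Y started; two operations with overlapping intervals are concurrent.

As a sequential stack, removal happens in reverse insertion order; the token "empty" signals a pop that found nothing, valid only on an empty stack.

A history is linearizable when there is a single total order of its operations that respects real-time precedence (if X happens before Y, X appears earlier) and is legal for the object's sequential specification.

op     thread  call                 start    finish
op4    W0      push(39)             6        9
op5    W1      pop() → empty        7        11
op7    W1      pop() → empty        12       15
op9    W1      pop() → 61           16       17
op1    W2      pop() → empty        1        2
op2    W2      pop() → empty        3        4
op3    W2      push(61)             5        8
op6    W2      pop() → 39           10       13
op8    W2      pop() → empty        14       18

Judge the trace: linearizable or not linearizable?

already the first 17 events (up to op9's response at time 17) admit no linearization; the first 16 still do
all 14 real-time-respecting orders fail — 8 completed stack operations, no legal replay
every completion of the 1 pending operation (op8) was checked; none linearizes
take op1, op2, op3, op4, op5, op6, op7, op9 (pending dropped): step 5 already fails, because op5 pop() → empty cannot occur there
take op1, op2, op3, op4, op5, op7, op6, op9 (pending dropped): step 5 already fails, because op5 pop() → empty cannot occur there

not linearizable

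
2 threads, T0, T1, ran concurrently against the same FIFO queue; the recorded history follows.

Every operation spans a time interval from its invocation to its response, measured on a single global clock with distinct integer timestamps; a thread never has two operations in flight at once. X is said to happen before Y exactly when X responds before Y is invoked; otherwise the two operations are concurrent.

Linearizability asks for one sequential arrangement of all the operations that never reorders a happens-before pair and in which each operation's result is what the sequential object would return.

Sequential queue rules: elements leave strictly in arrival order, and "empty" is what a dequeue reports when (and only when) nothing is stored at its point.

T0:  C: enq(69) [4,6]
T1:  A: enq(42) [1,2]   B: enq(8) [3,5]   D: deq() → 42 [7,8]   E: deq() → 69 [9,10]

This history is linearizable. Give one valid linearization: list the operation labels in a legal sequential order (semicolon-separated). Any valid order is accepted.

A; C; B; D; E

after step 1 (A enq(42)): queue <42>
after step 2 (C enq(69)): queue <42,69>
after step 3 (B enq(8)): queue <42,69,8>
after step 4 (D deq() → 42): queue <69,8>
after step 5 (E deq() → 69): queue <8>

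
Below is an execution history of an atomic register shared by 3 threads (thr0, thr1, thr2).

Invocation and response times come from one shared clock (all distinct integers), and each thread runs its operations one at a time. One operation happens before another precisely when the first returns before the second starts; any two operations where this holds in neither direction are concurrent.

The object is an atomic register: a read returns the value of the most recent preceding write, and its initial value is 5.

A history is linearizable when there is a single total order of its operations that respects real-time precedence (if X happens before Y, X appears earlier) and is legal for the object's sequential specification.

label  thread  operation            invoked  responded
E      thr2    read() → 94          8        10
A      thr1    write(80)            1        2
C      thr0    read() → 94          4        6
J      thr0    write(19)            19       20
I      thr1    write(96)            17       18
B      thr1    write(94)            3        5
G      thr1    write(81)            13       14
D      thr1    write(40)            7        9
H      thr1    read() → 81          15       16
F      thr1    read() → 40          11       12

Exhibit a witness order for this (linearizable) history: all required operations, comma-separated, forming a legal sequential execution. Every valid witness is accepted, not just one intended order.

step 1: A write(80) — value 80
step 2: B write(94) — value 94
step 3: C read() → 94 — value 94
step 4: E read() → 94 — value 94
step 5: D write(40) — value 40
step 6: F read() → 40 — value 40
step 7: G write(81) — value 81
step 8: H read() → 81 — value 81
step 9: I write(96) — value 96
step 10: J write(19) — value 19

A, B, C, E, D, F, G, H, I, J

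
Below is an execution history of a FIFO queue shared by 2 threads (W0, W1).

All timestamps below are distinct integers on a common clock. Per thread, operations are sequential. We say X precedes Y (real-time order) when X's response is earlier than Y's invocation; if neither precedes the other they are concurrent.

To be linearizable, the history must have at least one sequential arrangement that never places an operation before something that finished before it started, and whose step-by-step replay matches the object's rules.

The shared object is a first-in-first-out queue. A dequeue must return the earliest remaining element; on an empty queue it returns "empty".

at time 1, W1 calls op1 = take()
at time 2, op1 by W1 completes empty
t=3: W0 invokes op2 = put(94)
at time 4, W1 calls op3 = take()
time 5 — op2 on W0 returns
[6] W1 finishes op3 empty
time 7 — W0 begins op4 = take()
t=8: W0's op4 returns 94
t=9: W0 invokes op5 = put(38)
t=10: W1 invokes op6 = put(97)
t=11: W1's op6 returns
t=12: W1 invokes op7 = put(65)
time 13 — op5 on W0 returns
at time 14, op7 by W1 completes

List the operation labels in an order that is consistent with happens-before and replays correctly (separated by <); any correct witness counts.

after step 1 (op1 take() → empty): queue <>
after step 2 (op3 take() → empty): queue <>
after step 3 (op2 put(94)): queue <94>
after step 4 (op4 take() → 94): queue <>
after step 5 (op5 put(38)): queue <38>
after step 6 (op6 put(97)): queue <38,97>
after step 7 (op7 put(65)): queue <38,97,65>

op1 < op3 < op2 < op4 < op5 < op6 < op7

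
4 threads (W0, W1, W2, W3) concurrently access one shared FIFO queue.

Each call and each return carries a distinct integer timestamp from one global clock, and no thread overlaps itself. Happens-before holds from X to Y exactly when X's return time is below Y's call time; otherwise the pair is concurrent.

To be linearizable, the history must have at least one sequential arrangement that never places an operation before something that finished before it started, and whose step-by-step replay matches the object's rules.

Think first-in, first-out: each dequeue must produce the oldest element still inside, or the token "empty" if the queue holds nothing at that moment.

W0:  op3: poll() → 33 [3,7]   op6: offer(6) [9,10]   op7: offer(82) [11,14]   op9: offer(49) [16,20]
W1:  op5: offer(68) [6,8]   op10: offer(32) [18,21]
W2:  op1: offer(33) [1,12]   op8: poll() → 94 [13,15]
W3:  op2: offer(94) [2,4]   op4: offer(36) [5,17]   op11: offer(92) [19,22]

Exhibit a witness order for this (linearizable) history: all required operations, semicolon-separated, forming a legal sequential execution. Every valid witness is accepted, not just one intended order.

op1; op2; op3; op4; op5; op6; op7; op8; op9; op10; op11

step 1: op1 offer(33) — queue <33>
step 2: op2 offer(94) — queue <33,94>
step 3: op3 poll() → 33 — queue <94>
step 4: op4 offer(36) — queue <94,36>
step 5: op5 offer(68) — queue <94,36,68>
step 6: op6 offer(6) — queue <94,36,68,6>
step 7: op7 offer(82) — queue <94,36,68,6,82>
step 8: op8 poll() → 94 — queue <36,68,6,82>
step 9: op9 offer(49) — queue <36,68,6,82,49>
step 10: op10 offer(32) — queue <36,68,6,82,49,32>
step 11: op11 offer(92) — queue <36,68,6,82,49,32,92>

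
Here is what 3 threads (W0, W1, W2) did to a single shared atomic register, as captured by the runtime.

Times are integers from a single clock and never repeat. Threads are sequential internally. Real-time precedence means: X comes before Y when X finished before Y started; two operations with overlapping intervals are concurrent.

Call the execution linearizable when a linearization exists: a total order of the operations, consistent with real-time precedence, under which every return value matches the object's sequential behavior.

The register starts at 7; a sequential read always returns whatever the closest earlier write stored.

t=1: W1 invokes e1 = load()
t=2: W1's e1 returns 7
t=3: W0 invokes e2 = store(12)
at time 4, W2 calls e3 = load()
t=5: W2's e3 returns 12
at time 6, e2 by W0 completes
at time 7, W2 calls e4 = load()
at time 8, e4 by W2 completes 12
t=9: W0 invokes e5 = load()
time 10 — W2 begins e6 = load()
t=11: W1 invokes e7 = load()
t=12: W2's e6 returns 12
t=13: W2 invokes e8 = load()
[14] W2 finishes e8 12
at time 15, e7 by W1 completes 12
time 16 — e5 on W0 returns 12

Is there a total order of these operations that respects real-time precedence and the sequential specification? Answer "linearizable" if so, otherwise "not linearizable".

linearizable

a witness: e1, e2, e3, e4, e5, e6, e7, e8
after step 1 (e1 load() → 7): value 7
after step 2 (e2 store(12)): value 12
after step 3 (e3 load() → 12): value 12
after step 4 (e4 load() → 12): value 12
after step 5 (e5 load() → 12): value 12
after step 6 (e6 load() → 12): value 12
after step 7 (e7 load() → 12): value 12
after step 8 (e8 load() → 12): value 12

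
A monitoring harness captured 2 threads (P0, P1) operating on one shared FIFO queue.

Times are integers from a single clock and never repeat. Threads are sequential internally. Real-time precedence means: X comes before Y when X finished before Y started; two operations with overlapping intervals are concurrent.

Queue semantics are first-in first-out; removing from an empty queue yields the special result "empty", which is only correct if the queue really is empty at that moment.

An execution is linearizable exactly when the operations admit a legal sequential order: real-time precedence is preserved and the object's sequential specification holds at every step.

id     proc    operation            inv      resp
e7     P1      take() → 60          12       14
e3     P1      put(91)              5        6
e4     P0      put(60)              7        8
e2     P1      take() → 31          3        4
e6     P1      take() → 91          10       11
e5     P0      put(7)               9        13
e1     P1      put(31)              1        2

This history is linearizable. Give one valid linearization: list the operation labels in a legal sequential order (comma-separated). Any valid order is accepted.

1. e1 put(31), leaving queue <31>
2. e2 take() → 31, leaving queue <>
3. e3 put(91), leaving queue <91>
4. e4 put(60), leaving queue <91,60>
5. e5 put(7), leaving queue <91,60,7>
6. e6 take() → 91, leaving queue <60,7>
7. e7 take() → 60, leaving queue <7>

e1, e2, e3, e4, e5, e6, e7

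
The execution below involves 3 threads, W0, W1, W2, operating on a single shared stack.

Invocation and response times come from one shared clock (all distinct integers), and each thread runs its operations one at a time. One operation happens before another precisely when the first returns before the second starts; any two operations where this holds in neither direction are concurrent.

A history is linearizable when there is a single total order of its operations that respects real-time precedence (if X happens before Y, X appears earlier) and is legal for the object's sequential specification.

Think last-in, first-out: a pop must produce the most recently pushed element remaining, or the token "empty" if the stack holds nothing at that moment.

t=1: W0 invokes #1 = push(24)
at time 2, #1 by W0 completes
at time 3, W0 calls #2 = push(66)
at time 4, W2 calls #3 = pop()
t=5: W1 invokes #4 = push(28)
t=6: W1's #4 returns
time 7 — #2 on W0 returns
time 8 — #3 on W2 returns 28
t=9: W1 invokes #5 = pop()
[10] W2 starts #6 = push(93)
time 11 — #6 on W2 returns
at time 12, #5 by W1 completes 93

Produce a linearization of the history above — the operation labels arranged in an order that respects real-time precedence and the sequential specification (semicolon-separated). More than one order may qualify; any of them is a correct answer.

after step 1 (#1 push(24)): stack <24>
after step 2 (#2 push(66)): stack <24,66>
after step 3 (#4 push(28)): stack <24,66,28>
after step 4 (#3 pop() → 28): stack <24,66>
after step 5 (#6 push(93)): stack <24,66,93>
after step 6 (#5 pop() → 93): stack <24,66>

#1; #2; #4; #3; #6; #5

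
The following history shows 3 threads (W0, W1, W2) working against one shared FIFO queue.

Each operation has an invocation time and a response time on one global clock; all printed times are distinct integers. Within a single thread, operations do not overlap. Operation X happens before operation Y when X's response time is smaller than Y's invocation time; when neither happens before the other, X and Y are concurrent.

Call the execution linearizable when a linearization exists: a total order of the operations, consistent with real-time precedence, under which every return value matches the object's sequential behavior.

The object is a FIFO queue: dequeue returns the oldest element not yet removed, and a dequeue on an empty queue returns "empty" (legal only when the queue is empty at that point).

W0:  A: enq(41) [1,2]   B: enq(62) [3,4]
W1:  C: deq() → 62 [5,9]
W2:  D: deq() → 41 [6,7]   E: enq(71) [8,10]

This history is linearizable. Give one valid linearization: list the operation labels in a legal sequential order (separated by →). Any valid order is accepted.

A → B → D → C → E

step 1: A enq(41) — queue <41>
step 2: B enq(62) — queue <41,62>
step 3: D deq() → 41 — queue <62>
step 4: C deq() → 62 — queue <>
step 5: E enq(71) — queue <71>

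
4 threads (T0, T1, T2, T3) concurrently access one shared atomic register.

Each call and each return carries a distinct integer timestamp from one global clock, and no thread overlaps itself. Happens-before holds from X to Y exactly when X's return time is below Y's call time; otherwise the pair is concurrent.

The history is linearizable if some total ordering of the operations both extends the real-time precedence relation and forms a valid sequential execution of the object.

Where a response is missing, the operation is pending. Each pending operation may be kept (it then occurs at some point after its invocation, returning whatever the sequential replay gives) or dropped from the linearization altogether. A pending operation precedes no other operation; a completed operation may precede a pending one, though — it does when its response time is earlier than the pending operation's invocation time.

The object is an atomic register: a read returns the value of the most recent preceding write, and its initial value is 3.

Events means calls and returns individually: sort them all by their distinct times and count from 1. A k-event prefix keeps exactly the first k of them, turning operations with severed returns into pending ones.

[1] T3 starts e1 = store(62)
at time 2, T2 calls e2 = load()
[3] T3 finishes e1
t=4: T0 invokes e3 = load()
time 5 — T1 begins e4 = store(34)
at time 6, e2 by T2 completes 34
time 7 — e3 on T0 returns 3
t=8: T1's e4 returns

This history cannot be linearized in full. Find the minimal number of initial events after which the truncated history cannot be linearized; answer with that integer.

events 1..6 are still linearizable — one witness is e1, e3, e4, e2:
after step 1 (e1 store(62)): value 62
after step 2 (e3 load() (pending, included)): value 62
after step 3 (e4 store(34) (pending, included)): value 34
after step 4 (e2 load() → 34): value 34
with event 7 included (e3 responding at time 7), all real-time-consistent orders fail
no escape via the 1 pending operation (e4): every completion choice fails
e.g. e1, e2, e3 (pending dropped): illegal at step 2, since e2 load() → 34 cannot apply there
e.g. e1, e3, e2 (pending dropped): illegal at step 2, since e3 load() → 3 cannot apply there

7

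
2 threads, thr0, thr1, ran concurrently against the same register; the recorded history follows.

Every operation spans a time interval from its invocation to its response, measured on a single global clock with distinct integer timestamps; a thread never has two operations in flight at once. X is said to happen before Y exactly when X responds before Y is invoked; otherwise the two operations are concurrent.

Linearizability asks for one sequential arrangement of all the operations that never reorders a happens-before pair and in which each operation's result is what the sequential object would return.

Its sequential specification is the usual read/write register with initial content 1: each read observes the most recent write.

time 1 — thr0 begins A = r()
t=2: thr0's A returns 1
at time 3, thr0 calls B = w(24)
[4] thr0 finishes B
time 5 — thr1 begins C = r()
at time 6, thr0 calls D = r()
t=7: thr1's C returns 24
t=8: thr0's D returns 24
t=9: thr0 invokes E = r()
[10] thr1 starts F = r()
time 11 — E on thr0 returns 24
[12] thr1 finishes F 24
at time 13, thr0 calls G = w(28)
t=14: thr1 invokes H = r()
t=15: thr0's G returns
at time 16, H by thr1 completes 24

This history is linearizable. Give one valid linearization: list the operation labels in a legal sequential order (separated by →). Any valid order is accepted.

A → B → C → D → E → F → H → G

1. A r() → 1, leaving value 1
2. B w(24), leaving value 24
3. C r() → 24, leaving value 24
4. D r() → 24, leaving value 24
5. E r() → 24, leaving value 24
6. F r() → 24, leaving value 24
7. H r() → 24, leaving value 24
8. G w(28), leaving value 28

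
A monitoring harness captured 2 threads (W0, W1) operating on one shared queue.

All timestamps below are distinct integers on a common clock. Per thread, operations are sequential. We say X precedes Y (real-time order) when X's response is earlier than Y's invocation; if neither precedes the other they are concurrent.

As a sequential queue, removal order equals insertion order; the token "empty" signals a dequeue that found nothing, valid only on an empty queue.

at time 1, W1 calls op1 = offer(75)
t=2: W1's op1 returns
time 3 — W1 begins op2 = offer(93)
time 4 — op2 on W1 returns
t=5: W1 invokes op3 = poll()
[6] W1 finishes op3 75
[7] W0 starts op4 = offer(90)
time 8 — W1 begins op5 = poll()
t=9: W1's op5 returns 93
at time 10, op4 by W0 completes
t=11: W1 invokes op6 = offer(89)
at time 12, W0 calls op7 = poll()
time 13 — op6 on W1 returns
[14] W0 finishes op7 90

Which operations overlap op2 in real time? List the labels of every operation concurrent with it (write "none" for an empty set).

none

overlap test against op2 [3,4]: concurrent iff the interval meets 3..4
op1 [1,2]: before
op3 [5,6]: after
op4 [7,10]: after
op5 [8,9]: after
op6 [11,13]: after
op7 [12,14]: after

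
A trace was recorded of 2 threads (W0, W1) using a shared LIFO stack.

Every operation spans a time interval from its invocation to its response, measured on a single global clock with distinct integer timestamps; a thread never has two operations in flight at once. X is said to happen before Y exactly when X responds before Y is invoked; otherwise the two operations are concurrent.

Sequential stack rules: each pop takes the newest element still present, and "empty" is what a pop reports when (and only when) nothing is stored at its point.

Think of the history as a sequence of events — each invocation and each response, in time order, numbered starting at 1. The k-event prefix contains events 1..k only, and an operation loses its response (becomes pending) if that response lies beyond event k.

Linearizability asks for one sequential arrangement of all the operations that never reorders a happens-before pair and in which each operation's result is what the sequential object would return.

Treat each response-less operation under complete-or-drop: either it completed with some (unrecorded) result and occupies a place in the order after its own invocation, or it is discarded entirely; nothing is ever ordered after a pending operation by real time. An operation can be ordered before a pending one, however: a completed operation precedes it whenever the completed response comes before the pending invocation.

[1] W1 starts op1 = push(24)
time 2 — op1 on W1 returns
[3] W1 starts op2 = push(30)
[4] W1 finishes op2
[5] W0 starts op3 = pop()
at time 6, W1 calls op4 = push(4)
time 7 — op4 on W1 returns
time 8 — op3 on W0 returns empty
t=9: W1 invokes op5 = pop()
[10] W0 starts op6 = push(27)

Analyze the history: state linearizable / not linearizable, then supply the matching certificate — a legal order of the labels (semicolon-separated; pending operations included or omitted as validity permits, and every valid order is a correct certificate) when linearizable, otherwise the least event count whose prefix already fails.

cut after 7 events: linearizable; cut after 8 events (op3 responds, time 8): not linearizable
real-time-consistent orders of the 4 completed operations: 2 — all fail the LIFO stack replay
for example op1, op2, op3, op4 fails at step 3: op3 pop() → empty is not legal there
for example op1, op2, op4, op3 fails at step 4: op3 pop() → empty is not legal there

not linearizable — minimal violating prefix: 8 events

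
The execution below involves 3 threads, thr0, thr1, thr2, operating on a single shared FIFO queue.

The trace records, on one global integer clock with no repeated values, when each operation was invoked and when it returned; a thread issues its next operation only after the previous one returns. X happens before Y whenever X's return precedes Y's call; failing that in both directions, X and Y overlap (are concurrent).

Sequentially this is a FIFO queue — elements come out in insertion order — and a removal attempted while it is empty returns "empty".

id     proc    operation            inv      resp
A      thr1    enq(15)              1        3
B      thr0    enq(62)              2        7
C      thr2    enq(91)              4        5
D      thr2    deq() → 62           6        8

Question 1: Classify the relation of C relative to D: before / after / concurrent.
Answer: before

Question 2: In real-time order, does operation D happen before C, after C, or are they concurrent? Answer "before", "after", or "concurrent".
Answer: after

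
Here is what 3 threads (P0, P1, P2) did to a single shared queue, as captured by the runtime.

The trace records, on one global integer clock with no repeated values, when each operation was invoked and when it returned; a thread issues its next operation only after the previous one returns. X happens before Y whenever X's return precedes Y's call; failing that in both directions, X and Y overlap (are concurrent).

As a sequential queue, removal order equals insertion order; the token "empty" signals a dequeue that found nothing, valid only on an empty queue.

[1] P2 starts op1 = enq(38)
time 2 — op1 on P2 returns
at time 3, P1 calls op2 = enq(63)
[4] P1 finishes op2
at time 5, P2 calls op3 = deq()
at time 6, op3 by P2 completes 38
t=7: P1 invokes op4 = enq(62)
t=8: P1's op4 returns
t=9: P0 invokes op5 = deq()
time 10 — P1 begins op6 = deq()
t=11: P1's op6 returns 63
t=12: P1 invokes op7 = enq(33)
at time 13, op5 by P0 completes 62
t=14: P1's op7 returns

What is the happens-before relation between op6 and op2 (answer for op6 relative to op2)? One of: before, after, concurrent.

op6 spans [10,11], op2 spans [3,4]
resp(op2)=4 < inv(op6)=10

after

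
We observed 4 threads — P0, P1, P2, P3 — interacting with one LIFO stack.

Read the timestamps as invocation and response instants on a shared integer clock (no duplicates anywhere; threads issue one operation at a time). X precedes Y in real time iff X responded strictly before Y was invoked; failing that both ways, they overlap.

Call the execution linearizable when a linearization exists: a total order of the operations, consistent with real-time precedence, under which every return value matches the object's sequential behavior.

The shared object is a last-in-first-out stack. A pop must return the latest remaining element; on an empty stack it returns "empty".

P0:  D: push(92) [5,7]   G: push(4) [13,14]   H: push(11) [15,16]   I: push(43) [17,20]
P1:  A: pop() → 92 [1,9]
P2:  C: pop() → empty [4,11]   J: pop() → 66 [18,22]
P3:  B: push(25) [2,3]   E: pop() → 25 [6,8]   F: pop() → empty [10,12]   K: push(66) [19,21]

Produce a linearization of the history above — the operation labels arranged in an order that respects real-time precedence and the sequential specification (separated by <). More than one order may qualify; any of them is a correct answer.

B < D < A < E < C < F < G < H < I < K < J

step 1: B push(25) — stack <25>
step 2: D push(92) — stack <25,92>
step 3: A pop() → 92 — stack <25>
step 4: E pop() → 25 — stack <>
step 5: C pop() → empty — stack <>
step 6: F pop() → empty — stack <>
step 7: G push(4) — stack <4>
step 8: H push(11) — stack <4,11>
step 9: I push(43) — stack <4,11,43>
step 10: K push(66) — stack <4,11,43,66>
step 11: J pop() → 66 — stack <4,11,43>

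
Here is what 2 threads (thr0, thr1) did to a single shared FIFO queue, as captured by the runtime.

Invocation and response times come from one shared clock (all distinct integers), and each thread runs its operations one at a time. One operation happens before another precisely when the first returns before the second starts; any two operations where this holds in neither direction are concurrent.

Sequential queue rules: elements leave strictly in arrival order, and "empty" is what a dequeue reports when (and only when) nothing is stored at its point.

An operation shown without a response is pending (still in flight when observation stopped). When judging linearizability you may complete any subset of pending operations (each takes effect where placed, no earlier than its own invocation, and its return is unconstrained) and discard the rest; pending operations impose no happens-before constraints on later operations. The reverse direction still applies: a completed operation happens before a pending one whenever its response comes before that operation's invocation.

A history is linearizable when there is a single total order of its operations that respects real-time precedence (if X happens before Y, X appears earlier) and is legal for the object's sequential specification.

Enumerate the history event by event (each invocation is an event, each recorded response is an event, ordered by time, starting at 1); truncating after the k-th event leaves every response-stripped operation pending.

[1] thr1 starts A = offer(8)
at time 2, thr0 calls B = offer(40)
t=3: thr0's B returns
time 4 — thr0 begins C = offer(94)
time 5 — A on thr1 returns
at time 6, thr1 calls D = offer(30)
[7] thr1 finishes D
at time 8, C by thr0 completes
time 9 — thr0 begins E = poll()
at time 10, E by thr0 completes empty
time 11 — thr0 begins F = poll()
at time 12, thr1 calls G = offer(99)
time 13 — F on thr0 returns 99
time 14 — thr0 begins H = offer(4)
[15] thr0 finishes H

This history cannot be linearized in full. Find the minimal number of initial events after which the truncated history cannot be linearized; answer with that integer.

10

events 1..9 are linearizable; a witness order is A, B, C, D:
step 1: A offer(8) — queue <8>
step 2: B offer(40) — queue <8,40>
step 3: C offer(94) — queue <8,40,94>
step 4: D offer(30) — queue <8,40,94,30>
once event 10 joins (E's response, time 10), exhaustive search finds no witness
e.g. A, B, C, D, E: illegal at step 5, since E poll() → empty cannot apply there
e.g. A, B, D, C, E: illegal at step 5, since E poll() → empty cannot apply there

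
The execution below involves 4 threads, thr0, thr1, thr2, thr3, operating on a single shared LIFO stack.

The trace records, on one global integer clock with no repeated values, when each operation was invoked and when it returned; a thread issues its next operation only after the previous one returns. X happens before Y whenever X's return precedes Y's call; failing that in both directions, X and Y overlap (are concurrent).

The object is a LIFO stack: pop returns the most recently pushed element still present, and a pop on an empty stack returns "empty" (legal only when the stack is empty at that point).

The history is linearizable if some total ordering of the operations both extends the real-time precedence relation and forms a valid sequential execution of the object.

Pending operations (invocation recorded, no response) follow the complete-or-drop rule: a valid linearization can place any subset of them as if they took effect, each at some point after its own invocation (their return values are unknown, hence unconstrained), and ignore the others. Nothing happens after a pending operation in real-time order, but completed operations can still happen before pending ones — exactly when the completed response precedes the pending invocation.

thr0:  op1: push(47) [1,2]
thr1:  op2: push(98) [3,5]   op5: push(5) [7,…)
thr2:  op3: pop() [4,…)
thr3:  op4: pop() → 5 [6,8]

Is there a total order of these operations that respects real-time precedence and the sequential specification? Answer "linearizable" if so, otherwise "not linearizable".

linearizable

witness order: op1, op2, op3, op5, op4
1. op1 push(47), leaving stack <47>
2. op2 push(98), leaving stack <47,98>
3. op3 pop() (pending, included), leaving stack <47>
4. op5 push(5) (pending, included), leaving stack <47,5>
5. op4 pop() → 5, leaving stack <47>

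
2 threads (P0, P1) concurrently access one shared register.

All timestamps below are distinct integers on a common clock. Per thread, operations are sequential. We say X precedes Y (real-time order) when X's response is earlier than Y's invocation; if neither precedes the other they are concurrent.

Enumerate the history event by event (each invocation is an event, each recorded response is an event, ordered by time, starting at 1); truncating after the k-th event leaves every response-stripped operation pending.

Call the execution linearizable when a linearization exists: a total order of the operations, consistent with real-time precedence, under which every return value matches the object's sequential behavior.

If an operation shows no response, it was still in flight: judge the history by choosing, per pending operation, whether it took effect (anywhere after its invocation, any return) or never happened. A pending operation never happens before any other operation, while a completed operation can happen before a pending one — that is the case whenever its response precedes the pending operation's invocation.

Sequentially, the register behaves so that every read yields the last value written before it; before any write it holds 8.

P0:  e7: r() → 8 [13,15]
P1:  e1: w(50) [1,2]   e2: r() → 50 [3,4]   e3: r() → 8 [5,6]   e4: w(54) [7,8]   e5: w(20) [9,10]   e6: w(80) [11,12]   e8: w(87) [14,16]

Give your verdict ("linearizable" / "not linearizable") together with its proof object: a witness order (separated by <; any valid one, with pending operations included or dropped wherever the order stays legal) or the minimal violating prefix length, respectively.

not linearizable — minimal violating prefix: 6 events

already the first 6 events (up to e3's response at time 6) admit no linearization; the first 5 still do
a single order respects real time; the 3 completed register operations fail replay along it
take e1, e2, e3: step 3 already fails, because e3 r() → 8 cannot occur there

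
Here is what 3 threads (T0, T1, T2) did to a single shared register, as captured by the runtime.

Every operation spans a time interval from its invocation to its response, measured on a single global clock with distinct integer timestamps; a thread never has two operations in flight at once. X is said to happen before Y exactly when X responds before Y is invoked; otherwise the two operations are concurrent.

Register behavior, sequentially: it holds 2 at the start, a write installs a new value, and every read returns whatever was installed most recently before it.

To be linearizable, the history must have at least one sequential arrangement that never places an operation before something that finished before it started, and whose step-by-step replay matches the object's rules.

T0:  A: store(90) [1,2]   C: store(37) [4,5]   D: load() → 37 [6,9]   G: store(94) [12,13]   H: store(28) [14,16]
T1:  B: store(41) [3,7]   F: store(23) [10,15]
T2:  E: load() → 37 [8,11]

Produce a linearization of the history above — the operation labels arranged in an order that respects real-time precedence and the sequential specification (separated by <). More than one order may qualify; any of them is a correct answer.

1. A store(90), leaving value 90
2. B store(41), leaving value 41
3. C store(37), leaving value 37
4. D load() → 37, leaving value 37
5. E load() → 37, leaving value 37
6. F store(23), leaving value 23
7. G store(94), leaving value 94
8. H store(28), leaving value 28

A < B < C < D < E < F < G < H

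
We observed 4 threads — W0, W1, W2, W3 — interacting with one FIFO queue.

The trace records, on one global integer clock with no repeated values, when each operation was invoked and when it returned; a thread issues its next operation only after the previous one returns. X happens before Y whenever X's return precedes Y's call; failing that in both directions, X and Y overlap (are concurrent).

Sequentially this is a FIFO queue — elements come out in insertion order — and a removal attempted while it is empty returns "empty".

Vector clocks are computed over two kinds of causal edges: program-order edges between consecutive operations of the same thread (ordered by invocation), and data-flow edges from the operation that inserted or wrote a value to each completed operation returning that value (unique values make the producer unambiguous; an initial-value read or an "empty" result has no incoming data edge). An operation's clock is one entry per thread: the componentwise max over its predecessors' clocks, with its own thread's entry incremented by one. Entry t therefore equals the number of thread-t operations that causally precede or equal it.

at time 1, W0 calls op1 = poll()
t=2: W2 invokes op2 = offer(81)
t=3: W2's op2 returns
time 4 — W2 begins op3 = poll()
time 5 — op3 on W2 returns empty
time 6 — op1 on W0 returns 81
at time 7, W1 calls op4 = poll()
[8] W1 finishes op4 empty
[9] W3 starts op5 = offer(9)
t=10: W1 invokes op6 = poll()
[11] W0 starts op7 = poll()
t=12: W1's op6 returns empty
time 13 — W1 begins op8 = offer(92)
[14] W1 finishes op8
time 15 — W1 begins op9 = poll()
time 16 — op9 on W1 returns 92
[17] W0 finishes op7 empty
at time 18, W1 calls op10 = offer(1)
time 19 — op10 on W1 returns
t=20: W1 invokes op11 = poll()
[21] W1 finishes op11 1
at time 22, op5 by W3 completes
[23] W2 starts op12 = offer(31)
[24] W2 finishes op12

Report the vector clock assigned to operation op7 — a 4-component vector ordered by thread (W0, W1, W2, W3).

invoked at 9, op5 has no predecessors; its own W3 bump gives (0, 0, 0, 1)
invoked at 2, op2 has no predecessors; its own W2 bump gives (0, 0, 1, 0)
invoked at 7, op4 has no predecessors; its own W1 bump gives (0, 1, 0, 0)
VC(op3, invoked at 4): max of VC(op2)=(0, 0, 1, 0), then +1 on thread W2 → (0, 0, 2, 0)
VC(op6, invoked at 10): max of VC(op4)=(0, 1, 0, 0), then +1 on thread W1 → (0, 2, 0, 0)
VC(op1, invoked at 1): max of VC(op2)=(0, 0, 1, 0), then +1 on thread W0 → (1, 0, 1, 0)
VC(op12, invoked at 23): max of VC(op3)=(0, 0, 2, 0), then +1 on thread W2 → (0, 0, 3, 0)
VC(op8, invoked at 13): max of VC(op6)=(0, 2, 0, 0), then +1 on thread W1 → (0, 3, 0, 0)
VC(op7, invoked at 11): max of VC(op1)=(1, 0, 1, 0), then +1 on thread W0 → (2, 0, 1, 0)
VC(op9, invoked at 15): max of VC(op8)=(0, 3, 0, 0), then +1 on thread W1 → (0, 4, 0, 0)
VC(op10, invoked at 18): max of VC(op9)=(0, 4, 0, 0), then +1 on thread W1 → (0, 5, 0, 0)
VC(op11, invoked at 20): max of VC(op10)=(0, 5, 0, 0), then +1 on thread W1 → (0, 6, 0, 0)
target: VC(op7) = (2, 0, 1, 0)

(2, 0, 1, 0)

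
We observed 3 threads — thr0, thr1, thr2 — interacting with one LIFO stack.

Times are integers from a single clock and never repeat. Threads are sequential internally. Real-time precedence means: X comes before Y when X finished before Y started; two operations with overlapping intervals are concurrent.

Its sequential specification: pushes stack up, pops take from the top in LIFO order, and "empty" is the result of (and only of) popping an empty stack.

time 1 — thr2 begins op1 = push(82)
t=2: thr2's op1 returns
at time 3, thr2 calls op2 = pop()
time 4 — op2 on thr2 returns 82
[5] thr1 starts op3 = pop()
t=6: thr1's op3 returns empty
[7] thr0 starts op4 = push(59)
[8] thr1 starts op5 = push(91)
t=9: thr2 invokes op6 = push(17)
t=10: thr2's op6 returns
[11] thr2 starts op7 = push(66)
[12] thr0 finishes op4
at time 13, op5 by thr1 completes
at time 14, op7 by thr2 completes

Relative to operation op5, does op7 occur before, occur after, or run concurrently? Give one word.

op7 spans [11,14], op5 spans [8,13]
the intervals overlap in both directions

concurrent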